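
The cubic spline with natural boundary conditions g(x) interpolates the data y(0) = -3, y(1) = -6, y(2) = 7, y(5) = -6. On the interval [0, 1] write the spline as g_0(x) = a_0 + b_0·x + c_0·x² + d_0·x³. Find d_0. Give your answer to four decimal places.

Write M_i for g''(x_i). With h_i = 1, 1, 3 and divided differences Δ_i = -3, 13, -13/3, the continuity of g' gives the tridiagonal system
  1·M_0 + 4·M_1 + 1·M_2 = 6(Δ_1 - Δ_0) = 96
  1·M_1 + 8·M_2 + 3·M_3 = 6(Δ_2 - Δ_1) = -104
Natural end conditions: M_0 = M_3 = 0.
Solving: M_0 = 0, M_1 = 872/31, M_2 = -512/31, M_3 = 0.
On [0, 1], with g_0(x) = a_0 + b_0·x + c_0·x² + d_0·x³: c_0 = M_0/2 = 0, d_0 = (M_1 - M_0)/(6h_0) = 436/93, b_0 = Δ_0 - h_0(2M_0 + M_1)/6 = -715/93.

4.6882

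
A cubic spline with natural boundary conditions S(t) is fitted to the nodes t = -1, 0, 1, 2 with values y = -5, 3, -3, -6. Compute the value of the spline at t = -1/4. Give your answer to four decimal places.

2.2906

Put σ_i = S'' at the i-th knot. Here h = (1, 1, 1) and Δ = (8, -6, -3), so the interior equations h_(i-1)·σ_(i-1) + 2(h_(i-1)+h_i)·σ_i + h_i·σ_(i+1) = 6(Δ_i − Δ_(i-1)) read
  1·σ_0 + 4·σ_1 + 1·σ_2 = 6(Δ_1 - Δ_0) = -84
  1·σ_1 + 4·σ_2 + 1·σ_3 = 6(Δ_2 - Δ_1) = 18
Natural end conditions: σ_0 = σ_3 = 0.
Solving the tridiagonal system: σ_0 = 0, σ_1 = -118/5, σ_2 = 52/5, σ_3 = 0.
On [-1, 0], S(t) = -5 + 179/15·(t + 1) + 0·(t + 1)² - 59/15·(t + 1)³.
With (t + 1) = 3/4: S(-1/4) = 733/320.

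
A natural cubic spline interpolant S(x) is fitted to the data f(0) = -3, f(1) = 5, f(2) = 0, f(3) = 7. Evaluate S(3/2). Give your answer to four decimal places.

With M_i denoting the second derivative at x_i, h_i = 1, 1, 1, and Δ_i = (y_(i+1) − y_i)/h_i = 8, -5, 7:
  1·M_0 + 4·M_1 + 1·M_2 = 6(Δ_1 - Δ_0) = -78
  1·M_1 + 4·M_2 + 1·M_3 = 6(Δ_2 - Δ_1) = 72
Natural end conditions: M_0 = M_3 = 0.
Hence M_0 = 0, M_1 = -128/5, M_2 = 122/5, M_3 = 0.
On [1, 2], S(x) = 5 - 8/15·(x - 1) - 64/5·(x - 1)² + 25/3·(x - 1)³.
With (x - 1) = 1/2: S(3/2) = 103/40.

2.5750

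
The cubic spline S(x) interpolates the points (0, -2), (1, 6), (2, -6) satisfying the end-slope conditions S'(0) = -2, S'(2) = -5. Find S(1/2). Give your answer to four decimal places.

Write σ_i for S''(x_i). With h_i = 1, 1 and divided differences Δ_i = 8, -12, the continuity of S' gives the tridiagonal system
  1·σ_0 + 4·σ_1 + 1·σ_2 = 6(Δ_1 - Δ_0) = -120
Clamped end conditions give two more equations: 2h_0·σ_0 + h_0·σ_1 = 6(Δ_0 - S'(0)) = 60 and h_1·σ_1 + 2h_1·σ_2 = 6(S'(2) - Δ_1) = 42.
Solving the tridiagonal system: σ_0 = 117/2, σ_1 = -57, σ_2 = 99/2.
On [0, 1], S(x) = -2 - 2·x + 117/4·x² - 77/4·x³.
With x = 1/2: S(1/2) = 61/32.

1.9063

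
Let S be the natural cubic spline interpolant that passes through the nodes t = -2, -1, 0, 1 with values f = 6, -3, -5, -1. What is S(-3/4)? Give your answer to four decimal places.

-4.2469

Write M_i for S''(x_i). With h_i = 1, 1, 1 and divided differences Δ_i = -9, -2, 4, the continuity of S' gives the tridiagonal system
  1·M_0 + 4·M_1 + 1·M_2 = 6(Δ_1 - Δ_0) = 42
  1·M_1 + 4·M_2 + 1·M_3 = 6(Δ_2 - Δ_1) = 36
Natural end conditions: M_0 = M_3 = 0.
Solving: M_0 = 0, M_1 = 44/5, M_2 = 34/5, M_3 = 0.
On [-1, 0], S(t) = -3 - 91/15·(t + 1) + 22/5·(t + 1)² - 1/3·(t + 1)³.
With (t + 1) = 1/4: S(-3/4) = -1359/320.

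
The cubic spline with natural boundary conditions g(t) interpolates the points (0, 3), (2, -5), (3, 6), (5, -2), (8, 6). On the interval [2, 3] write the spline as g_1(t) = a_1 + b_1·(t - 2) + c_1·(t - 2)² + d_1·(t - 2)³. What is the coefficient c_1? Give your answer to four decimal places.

With M_i denoting the second derivative at x_i, h_i = 2, 1, 2, 3, and Δ_i = (y_(i+1) − y_i)/h_i = -4, 11, -4, 8/3:
  2·M_0 + 6·M_1 + 1·M_2 = 6(Δ_1 - Δ_0) = 90
  1·M_1 + 6·M_2 + 2·M_3 = 6(Δ_2 - Δ_1) = -90
  2·M_2 + 10·M_3 + 3·M_4 = 6(Δ_3 - Δ_2) = 40
Natural end conditions: M_0 = M_4 = 0.
Solving the tridiagonal system: M_0 = 0, M_1 = 3010/163, M_2 = -3390/163, M_3 = 1330/163, M_4 = 0.
On [2, 3], with g_1(t) = a_1 + b_1·(t - 2) + c_1·(t - 2)² + d_1·(t - 2)³: c_1 = M_1/2 = 1505/163, d_1 = (M_2 - M_1)/(6h_1) = -3200/489, b_1 = Δ_1 - h_1(2M_1 + M_2)/6 = 4064/489.

9.2331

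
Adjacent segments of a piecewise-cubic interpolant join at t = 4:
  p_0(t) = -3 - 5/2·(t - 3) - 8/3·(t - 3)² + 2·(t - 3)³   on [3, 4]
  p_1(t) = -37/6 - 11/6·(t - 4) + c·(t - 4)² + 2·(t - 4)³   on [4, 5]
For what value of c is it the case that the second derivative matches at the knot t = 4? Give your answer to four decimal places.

p_0''(t) = -16/3 + 12·(t - 3), so p_0''(4) = 20/3. On the right, p_1''(4) = 2c, so c = 10/3.

3.3333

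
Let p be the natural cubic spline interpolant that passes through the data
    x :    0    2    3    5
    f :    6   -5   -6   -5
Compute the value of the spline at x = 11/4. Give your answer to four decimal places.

-5.9629

Write M_i for p''(x_i). With h_i = 2, 1, 2 and divided differences Δ_i = -11/2, -1, 1/2, the continuity of p' gives the tridiagonal system
  2·M_0 + 6·M_1 + 1·M_2 = 6(Δ_1 - Δ_0) = 27
  1·M_1 + 6·M_2 + 2·M_3 = 6(Δ_2 - Δ_1) = 9
Natural end conditions: M_0 = M_3 = 0.
Hence M_0 = 0, M_1 = 153/35, M_2 = 27/35, M_3 = 0.
On [2, 3], p(x) = -5 - 181/70·(x - 2) + 153/70·(x - 2)² - 3/5·(x - 2)³.
With (x - 2) = 3/4: p(11/4) = -13357/2240.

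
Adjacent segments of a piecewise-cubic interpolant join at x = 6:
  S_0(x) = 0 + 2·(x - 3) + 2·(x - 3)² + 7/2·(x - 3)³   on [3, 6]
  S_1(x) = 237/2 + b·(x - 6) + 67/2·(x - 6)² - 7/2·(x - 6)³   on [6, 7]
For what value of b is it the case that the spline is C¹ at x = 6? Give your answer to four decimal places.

S_0'(x) = 2 + 4·(x - 3) + 21/2·(x - 3)², so S_0'(6) = 217/2. On the right, S_1'(6) = b, so b = 217/2.

108.5000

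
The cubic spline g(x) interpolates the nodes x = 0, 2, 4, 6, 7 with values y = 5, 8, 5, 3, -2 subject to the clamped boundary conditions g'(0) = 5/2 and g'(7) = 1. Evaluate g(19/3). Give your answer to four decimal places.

0.7726

Let m_i = g''(x_i). Step sizes h_i = 2, 2, 2, 1; slopes of the chords Δ_i = (y_(i+1) - y_i)/h_i = 3/2, -3/2, -1, -5.
  2·m_0 + 8·m_1 + 2·m_2 = 6(Δ_1 - Δ_0) = -18
  2·m_1 + 8·m_2 + 2·m_3 = 6(Δ_2 - Δ_1) = 3
  2·m_2 + 6·m_3 + 1·m_4 = 6(Δ_3 - Δ_2) = -24
Clamped end conditions give two more equations: 2h_0·m_0 + h_0·m_1 = 6(Δ_0 - g'(0)) = -6 and h_3·m_3 + 2h_3·m_4 = 6(g'(7) - Δ_3) = 36.
Hence m_0 = 9/172, m_1 = -267/86, m_2 = 579/172, m_3 = -381/43, m_4 = 1929/86.
On [6, 7], g(x) = 3 - 995/172·(x - 6) - 381/86·(x - 6)² + 897/172·(x - 6)³.
With (x - 6) = 1/3: g(19/3) = 299/387.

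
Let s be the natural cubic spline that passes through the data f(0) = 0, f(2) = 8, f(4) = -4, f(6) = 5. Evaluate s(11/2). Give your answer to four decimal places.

Let m_i = s''(x_i). Step sizes h_i = 2, 2, 2; slopes of the chords Δ_i = (y_(i+1) - y_i)/h_i = 4, -6, 9/2.
  2·m_0 + 8·m_1 + 2·m_2 = 6(Δ_1 - Δ_0) = -60
  2·m_1 + 8·m_2 + 2·m_3 = 6(Δ_2 - Δ_1) = 63
Natural end conditions: m_0 = m_3 = 0.
Hence m_0 = 0, m_1 = -101/10, m_2 = 52/5, m_3 = 0.
On [4, 6], s(t) = -4 - 73/30·(t - 4) + 26/5·(t - 4)² - 13/15·(t - 4)³.
With (t - 4) = 3/2: s(11/2) = 9/8.

1.1250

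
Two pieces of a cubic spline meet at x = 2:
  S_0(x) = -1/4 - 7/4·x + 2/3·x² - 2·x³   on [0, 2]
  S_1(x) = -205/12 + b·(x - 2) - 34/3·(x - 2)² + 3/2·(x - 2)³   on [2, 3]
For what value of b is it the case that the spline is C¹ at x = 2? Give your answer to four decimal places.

-23.0833

S_0'(x) = -7/4 + 4/3·x - 6·x², so S_0'(2) = -277/12. On the right, S_1'(2) = b, so b = -277/12.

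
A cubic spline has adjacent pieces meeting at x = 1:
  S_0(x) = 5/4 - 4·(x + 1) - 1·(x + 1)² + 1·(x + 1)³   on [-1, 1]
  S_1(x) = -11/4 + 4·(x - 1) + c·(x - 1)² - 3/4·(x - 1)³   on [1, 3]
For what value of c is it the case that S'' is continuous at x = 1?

S_0''(x) = -2 + 6·(x + 1), so S_0''(1) = 10. On the right, S_1''(1) = 2c, so c = 5.

5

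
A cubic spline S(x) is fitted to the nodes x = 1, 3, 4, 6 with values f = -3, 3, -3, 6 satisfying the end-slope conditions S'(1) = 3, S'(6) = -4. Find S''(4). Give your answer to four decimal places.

20.6875

Write M_i for S''(x_i). With h_i = 2, 1, 2 and divided differences Δ_i = 3, -6, 9/2, the continuity of S' gives the tridiagonal system
  2·M_0 + 6·M_1 + 1·M_2 = 6(Δ_1 - Δ_0) = -54
  1·M_1 + 6·M_2 + 2·M_3 = 6(Δ_2 - Δ_1) = 63
Clamped end conditions give two more equations: 2h_0·M_0 + h_0·M_1 = 6(Δ_0 - S'(1)) = 0 and h_2·M_2 + 2h_2·M_3 = 6(S'(6) - Δ_2) = -51.
Forward elimination and back-substitution give M_0 = 239/32, M_1 = -239/16, M_2 = 331/16, M_3 = -739/32.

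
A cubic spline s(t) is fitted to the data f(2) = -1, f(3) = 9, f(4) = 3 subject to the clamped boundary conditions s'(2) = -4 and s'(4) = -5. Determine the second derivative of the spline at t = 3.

With M_i denoting the second derivative at x_i, h_i = 1, 1, and Δ_i = (y_(i+1) − y_i)/h_i = 10, -6:
  1·M_0 + 4·M_1 + 1·M_2 = 6(Δ_1 - Δ_0) = -96
Clamped end conditions give two more equations: 2h_0·M_0 + h_0·M_1 = 6(Δ_0 - s'(2)) = 84 and h_1·M_1 + 2h_1·M_2 = 6(s'(4) - Δ_1) = 6.
Solving the tridiagonal system: M_0 = 131/2, M_1 = -47, M_2 = 53/2.

-47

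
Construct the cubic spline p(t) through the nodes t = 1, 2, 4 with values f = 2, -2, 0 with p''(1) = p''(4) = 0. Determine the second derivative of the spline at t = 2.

Write σ_i for p''(x_i). With h_i = 1, 2 and divided differences Δ_i = -4, 1, the continuity of p' gives the tridiagonal system
  1·σ_0 + 6·σ_1 + 2·σ_2 = 6(Δ_1 - Δ_0) = 30
Natural end conditions: σ_0 = σ_2 = 0.
Hence σ_0 = 0, σ_1 = 5, σ_2 = 0.

5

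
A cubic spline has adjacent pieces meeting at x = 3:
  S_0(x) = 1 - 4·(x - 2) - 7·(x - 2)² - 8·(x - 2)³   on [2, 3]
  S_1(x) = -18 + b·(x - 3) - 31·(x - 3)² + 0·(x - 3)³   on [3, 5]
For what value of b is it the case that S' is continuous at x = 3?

S_0'(x) = -4 - 14·(x - 2) - 24·(x - 2)², so S_0'(3) = -42. On the right, S_1'(3) = b, so b = -42.

-42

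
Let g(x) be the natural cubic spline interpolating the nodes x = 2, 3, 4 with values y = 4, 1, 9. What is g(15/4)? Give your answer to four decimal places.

Let M_i = g''(x_i). Step sizes h_i = 1, 1; slopes of the chords Δ_i = (y_(i+1) - y_i)/h_i = -3, 8.
  1·M_0 + 4·M_1 + 1·M_2 = 6(Δ_1 - Δ_0) = 66
Natural end conditions: M_0 = M_2 = 0.
Solving the tridiagonal system: M_0 = 0, M_1 = 33/2, M_2 = 0.
On [3, 4], g(x) = 1 + 5/2·(x - 3) + 33/4·(x - 3)² - 11/4·(x - 3)³.
With (x - 3) = 3/4: g(15/4) = 1627/256.

6.3555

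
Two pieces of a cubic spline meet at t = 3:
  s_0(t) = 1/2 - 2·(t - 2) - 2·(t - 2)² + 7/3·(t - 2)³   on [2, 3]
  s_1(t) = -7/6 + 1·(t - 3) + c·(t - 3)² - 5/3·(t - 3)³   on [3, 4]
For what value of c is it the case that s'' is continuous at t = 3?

s_0''(t) = -4 + 14·(t - 2), so s_0''(3) = 10. On the right, s_1''(3) = 2c, so c = 5.

5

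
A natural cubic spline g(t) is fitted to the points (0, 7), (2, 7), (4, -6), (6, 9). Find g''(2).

-8

With σ_i denoting the second derivative at x_i, h_i = 2, 2, 2, and Δ_i = (y_(i+1) − y_i)/h_i = 0, -13/2, 15/2:
  2·σ_0 + 8·σ_1 + 2·σ_2 = 6(Δ_1 - Δ_0) = -39
  2·σ_1 + 8·σ_2 + 2·σ_3 = 6(Δ_2 - Δ_1) = 84
Natural end conditions: σ_0 = σ_3 = 0.
Forward elimination and back-substitution give σ_0 = 0, σ_1 = -8, σ_2 = 25/2, σ_3 = 0.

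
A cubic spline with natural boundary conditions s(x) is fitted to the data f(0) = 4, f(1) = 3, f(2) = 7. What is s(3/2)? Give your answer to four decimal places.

4.5313

With σ_i denoting the second derivative at x_i, h_i = 1, 1, and Δ_i = (y_(i+1) − y_i)/h_i = -1, 4:
  1·σ_0 + 4·σ_1 + 1·σ_2 = 6(Δ_1 - Δ_0) = 30
Natural end conditions: σ_0 = σ_2 = 0.
Forward elimination and back-substitution give σ_0 = 0, σ_1 = 15/2, σ_2 = 0.
On [1, 2], s(x) = 3 + 3/2·(x - 1) + 15/4·(x - 1)² - 5/4·(x - 1)³.
With (x - 1) = 1/2: s(3/2) = 145/32.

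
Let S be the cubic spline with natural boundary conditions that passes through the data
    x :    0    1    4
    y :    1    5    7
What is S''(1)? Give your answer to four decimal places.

With M_i denoting the second derivative at x_i, h_i = 1, 3, and Δ_i = (y_(i+1) − y_i)/h_i = 4, 2/3:
  1·M_0 + 8·M_1 + 3·M_2 = 6(Δ_1 - Δ_0) = -20
Natural end conditions: M_0 = M_2 = 0.
Hence M_0 = 0, M_1 = -5/2, M_2 = 0.

-2.5000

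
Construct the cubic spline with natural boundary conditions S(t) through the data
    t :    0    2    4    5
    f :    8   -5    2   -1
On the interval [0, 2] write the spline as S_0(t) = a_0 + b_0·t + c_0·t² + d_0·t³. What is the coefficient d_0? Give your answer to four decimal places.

0.8295

Let m_i = S''(x_i). Step sizes h_i = 2, 2, 1; slopes of the chords Δ_i = (y_(i+1) - y_i)/h_i = -13/2, 7/2, -3.
  2·m_0 + 8·m_1 + 2·m_2 = 6(Δ_1 - Δ_0) = 60
  2·m_1 + 6·m_2 + 1·m_3 = 6(Δ_2 - Δ_1) = -39
Natural end conditions: m_0 = m_3 = 0.
Hence m_0 = 0, m_1 = 219/22, m_2 = -108/11, m_3 = 0.
On [0, 2], with S_0(t) = a_0 + b_0·t + c_0·t² + d_0·t³: c_0 = m_0/2 = 0, d_0 = (m_1 - m_0)/(6h_0) = 73/88, b_0 = Δ_0 - h_0(2m_0 + m_1)/6 = -108/11.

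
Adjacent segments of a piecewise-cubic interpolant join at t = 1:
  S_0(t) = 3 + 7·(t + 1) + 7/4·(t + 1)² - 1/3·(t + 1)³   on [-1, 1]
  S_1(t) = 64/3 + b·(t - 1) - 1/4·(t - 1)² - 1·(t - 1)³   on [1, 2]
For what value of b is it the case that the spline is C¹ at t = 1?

S_0'(t) = 7 + 7/2·(t + 1) - 1·(t + 1)², so S_0'(1) = 10. On the right, S_1'(1) = b, so b = 10.

10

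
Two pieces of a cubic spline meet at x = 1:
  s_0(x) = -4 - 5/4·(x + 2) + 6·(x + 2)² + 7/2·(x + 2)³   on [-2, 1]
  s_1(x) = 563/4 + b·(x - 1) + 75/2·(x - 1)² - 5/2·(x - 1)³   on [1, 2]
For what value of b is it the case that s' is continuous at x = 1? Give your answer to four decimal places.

129.2500

s_0'(x) = -5/4 + 12·(x + 2) + 21/2·(x + 2)², so s_0'(1) = 517/4. On the right, s_1'(1) = b, so b = 517/4.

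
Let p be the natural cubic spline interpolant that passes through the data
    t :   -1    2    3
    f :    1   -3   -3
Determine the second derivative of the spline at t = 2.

1

Put M_i = p'' at the i-th knot. Here h = (3, 1) and Δ = (-4/3, 0), so the interior equations h_(i-1)·M_(i-1) + 2(h_(i-1)+h_i)·M_i + h_i·M_(i+1) = 6(Δ_i − Δ_(i-1)) read
  3·M_0 + 8·M_1 + 1·M_2 = 6(Δ_1 - Δ_0) = 8
Natural end conditions: M_0 = M_2 = 0.
Solving: M_0 = 0, M_1 = 1, M_2 = 0.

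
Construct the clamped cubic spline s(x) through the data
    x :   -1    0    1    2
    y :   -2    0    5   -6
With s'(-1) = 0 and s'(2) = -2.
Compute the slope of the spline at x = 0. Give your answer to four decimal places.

6.6667

Put M_i = s'' at the i-th knot. Here h = (1, 1, 1) and Δ = (2, 5, -11), so the interior equations h_(i-1)·M_(i-1) + 2(h_(i-1)+h_i)·M_i + h_i·M_(i+1) = 6(Δ_i − Δ_(i-1)) read
  1·M_0 + 4·M_1 + 1·M_2 = 6(Δ_1 - Δ_0) = 18
  1·M_1 + 4·M_2 + 1·M_3 = 6(Δ_2 - Δ_1) = -96
Clamped end conditions give two more equations: 2h_0·M_0 + h_0·M_1 = 6(Δ_0 - s'(-1)) = 12 and h_2·M_2 + 2h_2·M_3 = 6(s'(2) - Δ_2) = 54.
Hence M_0 = -4/3, M_1 = 44/3, M_2 = -118/3, M_3 = 140/3.
On [0, 1], s'(x) = b_1 + 2c_1·x + 3d_1·x² with b_1 = Δ_1 - h_1(2M_1 + M_2)/6 = 20/3, c_1 = M_1/2 = 22/3, d_1 = (M_2 - M_1)/(6h_1) = -9. So s'(0) = 20/3.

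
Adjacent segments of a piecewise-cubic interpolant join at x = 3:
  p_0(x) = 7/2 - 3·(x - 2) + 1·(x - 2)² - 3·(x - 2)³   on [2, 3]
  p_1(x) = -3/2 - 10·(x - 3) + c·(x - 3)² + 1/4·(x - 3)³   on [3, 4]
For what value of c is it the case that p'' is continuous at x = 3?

-8

p_0''(x) = 2 - 18·(x - 2), so p_0''(3) = -16. On the right, p_1''(3) = 2c, so c = -8.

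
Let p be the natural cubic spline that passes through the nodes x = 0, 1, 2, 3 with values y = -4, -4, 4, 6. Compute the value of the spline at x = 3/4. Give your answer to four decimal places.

-4.8313

Write M_i for p''(x_i). With h_i = 1, 1, 1 and divided differences Δ_i = 0, 8, 2, the continuity of p' gives the tridiagonal system
  1·M_0 + 4·M_1 + 1·M_2 = 6(Δ_1 - Δ_0) = 48
  1·M_1 + 4·M_2 + 1·M_3 = 6(Δ_2 - Δ_1) = -36
Natural end conditions: M_0 = M_3 = 0.
Solving: M_0 = 0, M_1 = 76/5, M_2 = -64/5, M_3 = 0.
On [0, 1], p(x) = -4 - 38/15·x + 0·x² + 38/15·x³.
With x = 3/4: p(3/4) = -773/160.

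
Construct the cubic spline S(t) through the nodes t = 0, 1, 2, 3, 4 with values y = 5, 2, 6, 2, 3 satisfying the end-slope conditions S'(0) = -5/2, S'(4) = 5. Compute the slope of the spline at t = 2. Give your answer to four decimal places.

0.6071

Write σ_i for S''(x_i). With h_i = 1, 1, 1, 1 and divided differences Δ_i = -3, 4, -4, 1, the continuity of S' gives the tridiagonal system
  1·σ_0 + 4·σ_1 + 1·σ_2 = 6(Δ_1 - Δ_0) = 42
  1·σ_1 + 4·σ_2 + 1·σ_3 = 6(Δ_2 - Δ_1) = -48
  1·σ_2 + 4·σ_3 + 1·σ_4 = 6(Δ_3 - Δ_2) = 30
Clamped end conditions give two more equations: 2h_0·σ_0 + h_0·σ_1 = 6(Δ_0 - S'(0)) = -3 and h_3·σ_3 + 2h_3·σ_4 = 6(S'(4) - Δ_3) = 24.
Solving: σ_0 = -585/56, σ_1 = 501/28, σ_2 = -153/8, σ_3 = 297/28, σ_4 = 375/56.
On [2, 3], S'(t) = b_2 + 2c_2·(t - 2) + 3d_2·(t - 2)² with b_2 = Δ_2 - h_2(2σ_2 + σ_3)/6 = 17/28, c_2 = σ_2/2 = -153/16, d_2 = (σ_3 - σ_2)/(6h_2) = 555/112. So S'(2) = 17/28.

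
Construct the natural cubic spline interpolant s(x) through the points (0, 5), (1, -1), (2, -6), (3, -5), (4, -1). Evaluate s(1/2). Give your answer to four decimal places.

Put m_i = s'' at the i-th knot. Here h = (1, 1, 1, 1) and Δ = (-6, -5, 1, 4), so the interior equations h_(i-1)·m_(i-1) + 2(h_(i-1)+h_i)·m_i + h_i·m_(i+1) = 6(Δ_i − Δ_(i-1)) read
  1·m_0 + 4·m_1 + 1·m_2 = 6(Δ_1 - Δ_0) = 6
  1·m_1 + 4·m_2 + 1·m_3 = 6(Δ_2 - Δ_1) = 36
  1·m_2 + 4·m_3 + 1·m_4 = 6(Δ_3 - Δ_2) = 18
Natural end conditions: m_0 = m_4 = 0.
Solving the tridiagonal system: m_0 = 0, m_1 = -9/14, m_2 = 60/7, m_3 = 33/14, m_4 = 0.
On [0, 1], s(x) = 5 - 165/28·x + 0·x² - 3/28·x³.
With x = 1/2: s(1/2) = 457/224.

2.0402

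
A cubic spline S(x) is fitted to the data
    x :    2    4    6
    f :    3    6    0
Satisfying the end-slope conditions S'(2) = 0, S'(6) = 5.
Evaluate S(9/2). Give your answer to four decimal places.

3.9258

Write σ_i for S''(x_i). With h_i = 2, 2 and divided differences Δ_i = 3/2, -3, the continuity of S' gives the tridiagonal system
  2·σ_0 + 8·σ_1 + 2·σ_2 = 6(Δ_1 - Δ_0) = -27
Clamped end conditions give two more equations: 2h_0·σ_0 + h_0·σ_1 = 6(Δ_0 - S'(2)) = 9 and h_1·σ_1 + 2h_1·σ_2 = 6(S'(6) - Δ_1) = 48.
Solving: σ_0 = 55/8, σ_1 = -37/4, σ_2 = 133/8.
On [4, 6], S(x) = 6 - 19/8·(x - 4) - 37/8·(x - 4)² + 69/32·(x - 4)³.
With (x - 4) = 1/2: S(9/2) = 1005/256.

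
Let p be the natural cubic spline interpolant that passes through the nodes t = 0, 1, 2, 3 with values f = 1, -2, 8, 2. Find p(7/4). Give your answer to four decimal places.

6.1219

Write M_i for p''(x_i). With h_i = 1, 1, 1 and divided differences Δ_i = -3, 10, -6, the continuity of p' gives the tridiagonal system
  1·M_0 + 4·M_1 + 1·M_2 = 6(Δ_1 - Δ_0) = 78
  1·M_1 + 4·M_2 + 1·M_3 = 6(Δ_2 - Δ_1) = -96
Natural end conditions: M_0 = M_3 = 0.
Hence M_0 = 0, M_1 = 136/5, M_2 = -154/5, M_3 = 0.
On [1, 2], p(t) = -2 + 91/15·(t - 1) + 68/5·(t - 1)² - 29/3·(t - 1)³.
With (t - 1) = 3/4: p(7/4) = 1959/320.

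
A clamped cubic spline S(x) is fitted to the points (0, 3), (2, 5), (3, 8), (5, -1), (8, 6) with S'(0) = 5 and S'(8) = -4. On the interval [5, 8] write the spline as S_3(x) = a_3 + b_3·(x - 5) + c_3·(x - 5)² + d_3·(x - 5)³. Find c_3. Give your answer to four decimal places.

4.9404

With M_i denoting the second derivative at x_i, h_i = 2, 1, 2, 3, and Δ_i = (y_(i+1) − y_i)/h_i = 1, 3, -9/2, 7/3:
  2·M_0 + 6·M_1 + 1·M_2 = 6(Δ_1 - Δ_0) = 12
  1·M_1 + 6·M_2 + 2·M_3 = 6(Δ_2 - Δ_1) = -45
  2·M_2 + 10·M_3 + 3·M_4 = 6(Δ_3 - Δ_2) = 41
Clamped end conditions give two more equations: 2h_0·M_0 + h_0·M_1 = 6(Δ_0 - S'(0)) = -24 and h_3·M_3 + 2h_3·M_4 = 6(S'(8) - Δ_3) = -38.
Solving the tridiagonal system: M_0 = -2899/302, M_1 = 1087/151, M_2 = -1811/151, M_3 = 1492/151, M_4 = -5107/453.
On [5, 8], with S_3(x) = a_3 + b_3·(x - 5) + c_3·(x - 5)² + d_3·(x - 5)³: c_3 = M_3/2 = 746/151, d_3 = (M_4 - M_3)/(6h_3) = -9583/8154, b_3 = Δ_3 - h_3(2M_3 + M_4)/6 = -577/302.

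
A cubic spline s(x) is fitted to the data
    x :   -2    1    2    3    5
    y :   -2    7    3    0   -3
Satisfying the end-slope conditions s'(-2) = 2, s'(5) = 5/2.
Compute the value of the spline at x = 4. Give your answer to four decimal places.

-2.8323

Write M_i for s''(x_i). With h_i = 3, 1, 1, 2 and divided differences Δ_i = 3, -4, -3, -3/2, the continuity of s' gives the tridiagonal system
  3·M_0 + 8·M_1 + 1·M_2 = 6(Δ_1 - Δ_0) = -42
  1·M_1 + 4·M_2 + 1·M_3 = 6(Δ_2 - Δ_1) = 6
  1·M_2 + 6·M_3 + 2·M_4 = 6(Δ_3 - Δ_2) = 9
Clamped end conditions give two more equations: 2h_0·M_0 + h_0·M_1 = 6(Δ_0 - s'(-2)) = 6 and h_3·M_3 + 2h_3·M_4 = 6(s'(5) - Δ_3) = 24.
Forward elimination and back-substitution give M_0 = 375/79, M_1 = -592/79, M_2 = 293/79, M_3 = -106/79, M_4 = 527/79.
On [3, 5], s(x) = 0 - 447/158·(x - 3) - 53/79·(x - 3)² + 211/316·(x - 3)³.
With (x - 3) = 1: s(4) = -895/316.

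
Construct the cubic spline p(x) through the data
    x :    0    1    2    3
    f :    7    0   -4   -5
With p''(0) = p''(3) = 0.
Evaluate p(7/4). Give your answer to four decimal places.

Write M_i for p''(x_i). With h_i = 1, 1, 1 and divided differences Δ_i = -7, -4, -1, the continuity of p' gives the tridiagonal system
  1·M_0 + 4·M_1 + 1·M_2 = 6(Δ_1 - Δ_0) = 18
  1·M_1 + 4·M_2 + 1·M_3 = 6(Δ_2 - Δ_1) = 18
Natural end conditions: M_0 = M_3 = 0.
Forward elimination and back-substitution give M_0 = 0, M_1 = 18/5, M_2 = 18/5, M_3 = 0.
On [1, 2], p(x) = 0 - 29/5·(x - 1) + 9/5·(x - 1)² + 0·(x - 1)³.
With (x - 1) = 3/4: p(7/4) = -267/80.

-3.3375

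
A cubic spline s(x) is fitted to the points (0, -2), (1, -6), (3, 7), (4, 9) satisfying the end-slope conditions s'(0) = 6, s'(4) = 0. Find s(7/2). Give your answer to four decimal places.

8.7339

Let M_i = s''(x_i). Step sizes h_i = 1, 2, 1; slopes of the chords Δ_i = (y_(i+1) - y_i)/h_i = -4, 13/2, 2.
  1·M_0 + 6·M_1 + 2·M_2 = 6(Δ_1 - Δ_0) = 63
  2·M_1 + 6·M_2 + 1·M_3 = 6(Δ_2 - Δ_1) = -27
Clamped end conditions give two more equations: 2h_0·M_0 + h_0·M_1 = 6(Δ_0 - s'(0)) = -60 and h_2·M_2 + 2h_2·M_3 = 6(s'(4) - Δ_2) = -12.
Forward elimination and back-substitution give M_0 = -1419/35, M_1 = 738/35, M_2 = -402/35, M_3 = -9/35.
On [3, 4], s(x) = 7 + 411/70·(x - 3) - 201/35·(x - 3)² + 131/70·(x - 3)³.
With (x - 3) = 1/2: s(7/2) = 4891/560.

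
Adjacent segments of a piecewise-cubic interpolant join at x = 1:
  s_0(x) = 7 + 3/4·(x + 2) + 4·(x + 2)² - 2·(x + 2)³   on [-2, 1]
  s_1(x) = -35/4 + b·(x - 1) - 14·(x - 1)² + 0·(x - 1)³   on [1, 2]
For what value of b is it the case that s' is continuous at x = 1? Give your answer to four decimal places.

-29.2500

s_0'(x) = 3/4 + 8·(x + 2) - 6·(x + 2)², so s_0'(1) = -117/4. On the right, s_1'(1) = b, so b = -117/4.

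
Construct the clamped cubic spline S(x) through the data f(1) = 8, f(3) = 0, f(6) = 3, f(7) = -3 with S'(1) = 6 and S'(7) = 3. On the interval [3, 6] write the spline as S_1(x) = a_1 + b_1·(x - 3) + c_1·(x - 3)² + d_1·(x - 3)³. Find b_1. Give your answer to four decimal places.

Put M_i = S'' at the i-th knot. Here h = (2, 3, 1) and Δ = (-4, 1, -6), so the interior equations h_(i-1)·M_(i-1) + 2(h_(i-1)+h_i)·M_i + h_i·M_(i+1) = 6(Δ_i − Δ_(i-1)) read
  2·M_0 + 10·M_1 + 3·M_2 = 6(Δ_1 - Δ_0) = 30
  3·M_1 + 8·M_2 + 1·M_3 = 6(Δ_2 - Δ_1) = -42
Clamped end conditions give two more equations: 2h_0·M_0 + h_0·M_1 = 6(Δ_0 - S'(1)) = -60 and h_2·M_2 + 2h_2·M_3 = 6(S'(7) - Δ_2) = 54.
Forward elimination and back-substitution give M_0 = -268/13, M_1 = 146/13, M_2 = -178/13, M_3 = 440/13.
On [3, 6], with S_1(x) = a_1 + b_1·(x - 3) + c_1·(x - 3)² + d_1·(x - 3)³: c_1 = M_1/2 = 73/13, d_1 = (M_2 - M_1)/(6h_1) = -18/13, b_1 = Δ_1 - h_1(2M_1 + M_2)/6 = -44/13.

-3.3846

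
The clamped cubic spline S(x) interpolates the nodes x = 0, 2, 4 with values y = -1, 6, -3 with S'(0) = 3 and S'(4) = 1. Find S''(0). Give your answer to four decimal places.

With M_i denoting the second derivative at x_i, h_i = 2, 2, and Δ_i = (y_(i+1) − y_i)/h_i = 7/2, -9/2:
  2·M_0 + 8·M_1 + 2·M_2 = 6(Δ_1 - Δ_0) = -48
Clamped end conditions give two more equations: 2h_0·M_0 + h_0·M_1 = 6(Δ_0 - S'(0)) = 3 and h_1·M_1 + 2h_1·M_2 = 6(S'(4) - Δ_1) = 33.
Hence M_0 = 25/4, M_1 = -11, M_2 = 55/4.

6.2500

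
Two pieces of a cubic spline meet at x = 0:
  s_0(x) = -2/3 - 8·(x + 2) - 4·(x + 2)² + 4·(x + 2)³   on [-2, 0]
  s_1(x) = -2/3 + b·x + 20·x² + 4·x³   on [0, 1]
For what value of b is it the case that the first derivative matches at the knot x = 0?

24

s_0'(x) = -8 - 8·(x + 2) + 12·(x + 2)², so s_0'(0) = 24. On the right, s_1'(0) = b, so b = 24.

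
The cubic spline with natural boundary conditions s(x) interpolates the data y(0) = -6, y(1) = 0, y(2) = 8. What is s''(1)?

Write M_i for s''(x_i). With h_i = 1, 1 and divided differences Δ_i = 6, 8, the continuity of s' gives the tridiagonal system
  1·M_0 + 4·M_1 + 1·M_2 = 6(Δ_1 - Δ_0) = 12
Natural end conditions: M_0 = M_2 = 0.
Solving the tridiagonal system: M_0 = 0, M_1 = 3, M_2 = 0.

3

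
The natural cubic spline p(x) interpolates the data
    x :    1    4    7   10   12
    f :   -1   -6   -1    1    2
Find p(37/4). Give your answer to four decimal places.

0.7600

Write M_i for p''(x_i). With h_i = 3, 3, 3, 2 and divided differences Δ_i = -5/3, 5/3, 2/3, 1/2, the continuity of p' gives the tridiagonal system
  3·M_0 + 12·M_1 + 3·M_2 = 6(Δ_1 - Δ_0) = 20
  3·M_1 + 12·M_2 + 3·M_3 = 6(Δ_2 - Δ_1) = -6
  3·M_2 + 10·M_3 + 2·M_4 = 6(Δ_3 - Δ_2) = -1
Natural end conditions: M_0 = M_4 = 0.
Solving the tridiagonal system: M_0 = 0, M_1 = 797/414, M_2 = -214/207, M_3 = 29/138, M_4 = 0.
On [7, 10], p(x) = -1 + 1321/828·(x - 7) - 107/207·(x - 7)² + 515/7452·(x - 7)³.
With (x - 7) = 9/4: p(37/4) = 4475/5888.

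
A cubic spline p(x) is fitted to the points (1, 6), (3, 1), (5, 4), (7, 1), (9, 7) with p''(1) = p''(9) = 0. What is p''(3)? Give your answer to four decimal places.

4.0982

With M_i denoting the second derivative at x_i, h_i = 2, 2, 2, 2, and Δ_i = (y_(i+1) − y_i)/h_i = -5/2, 3/2, -3/2, 3:
  2·M_0 + 8·M_1 + 2·M_2 = 6(Δ_1 - Δ_0) = 24
  2·M_1 + 8·M_2 + 2·M_3 = 6(Δ_2 - Δ_1) = -18
  2·M_2 + 8·M_3 + 2·M_4 = 6(Δ_3 - Δ_2) = 27
Natural end conditions: M_0 = M_4 = 0.
Hence M_0 = 0, M_1 = 459/112, M_2 = -123/28, M_3 = 501/112, M_4 = 0.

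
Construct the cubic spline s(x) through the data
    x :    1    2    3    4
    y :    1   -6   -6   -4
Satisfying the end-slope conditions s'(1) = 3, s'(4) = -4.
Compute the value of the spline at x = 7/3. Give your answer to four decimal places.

-7.3630

Let σ_i = s''(x_i). Step sizes h_i = 1, 1, 1; slopes of the chords Δ_i = (y_(i+1) - y_i)/h_i = -7, 0, 2.
  1·σ_0 + 4·σ_1 + 1·σ_2 = 6(Δ_1 - Δ_0) = 42
  1·σ_1 + 4·σ_2 + 1·σ_3 = 6(Δ_2 - Δ_1) = 12
Clamped end conditions give two more equations: 2h_0·σ_0 + h_0·σ_1 = 6(Δ_0 - s'(1)) = -60 and h_2·σ_2 + 2h_2·σ_3 = 6(s'(4) - Δ_2) = -36.
Hence σ_0 = -598/15, σ_1 = 296/15, σ_2 = 44/15, σ_3 = -292/15.
On [2, 3], s(x) = -6 - 106/15·(x - 2) + 148/15·(x - 2)² - 14/5·(x - 2)³.
With (x - 2) = 1/3: s(7/3) = -994/135.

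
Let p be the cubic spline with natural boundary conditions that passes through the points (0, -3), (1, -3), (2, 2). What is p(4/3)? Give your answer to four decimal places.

Put m_i = p'' at the i-th knot. Here h = (1, 1) and Δ = (0, 5), so the interior equations h_(i-1)·m_(i-1) + 2(h_(i-1)+h_i)·m_i + h_i·m_(i+1) = 6(Δ_i − Δ_(i-1)) read
  1·m_0 + 4·m_1 + 1·m_2 = 6(Δ_1 - Δ_0) = 30
Natural end conditions: m_0 = m_2 = 0.
Forward elimination and back-substitution give m_0 = 0, m_1 = 15/2, m_2 = 0.
On [1, 2], p(x) = -3 + 5/2·(x - 1) + 15/4·(x - 1)² - 5/4·(x - 1)³.
With (x - 1) = 1/3: p(4/3) = -97/54.

-1.7963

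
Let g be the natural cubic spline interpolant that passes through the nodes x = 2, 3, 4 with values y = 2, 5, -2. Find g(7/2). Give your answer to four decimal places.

2.4375

Put σ_i = g'' at the i-th knot. Here h = (1, 1) and Δ = (3, -7), so the interior equations h_(i-1)·σ_(i-1) + 2(h_(i-1)+h_i)·σ_i + h_i·σ_(i+1) = 6(Δ_i − Δ_(i-1)) read
  1·σ_0 + 4·σ_1 + 1·σ_2 = 6(Δ_1 - Δ_0) = -60
Natural end conditions: σ_0 = σ_2 = 0.
Solving: σ_0 = 0, σ_1 = -15, σ_2 = 0.
On [3, 4], g(x) = 5 - 2·(x - 3) - 15/2·(x - 3)² + 5/2·(x - 3)³.
With (x - 3) = 1/2: g(7/2) = 39/16.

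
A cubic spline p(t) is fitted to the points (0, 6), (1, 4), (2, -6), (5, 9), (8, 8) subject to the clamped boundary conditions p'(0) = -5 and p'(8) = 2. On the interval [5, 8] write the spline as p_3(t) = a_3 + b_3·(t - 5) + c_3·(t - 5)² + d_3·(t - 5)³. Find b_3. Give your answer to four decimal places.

4.9554

Let σ_i = p''(x_i). Step sizes h_i = 1, 1, 3, 3; slopes of the chords Δ_i = (y_(i+1) - y_i)/h_i = -2, -10, 5, -1/3.
  1·σ_0 + 4·σ_1 + 1·σ_2 = 6(Δ_1 - Δ_0) = -48
  1·σ_1 + 8·σ_2 + 3·σ_3 = 6(Δ_2 - Δ_1) = 90
  3·σ_2 + 12·σ_3 + 3·σ_4 = 6(Δ_3 - Δ_2) = -32
Clamped end conditions give two more equations: 2h_0·σ_0 + h_0·σ_1 = 6(Δ_0 - p'(0)) = 18 and h_3·σ_3 + 2h_3·σ_4 = 6(p'(8) - Δ_3) = 14.
Forward elimination and back-substitution give σ_0 = 1097/56, σ_1 = -593/28, σ_2 = 137/8, σ_3 = -241/28, σ_4 = 1115/168.
On [5, 8], with p_3(t) = a_3 + b_3·(t - 5) + c_3·(t - 5)² + d_3·(t - 5)³: c_3 = σ_3/2 = -241/56, d_3 = (σ_4 - σ_3)/(6h_3) = 2561/3024, b_3 = Δ_3 - h_3(2σ_3 + σ_4)/6 = 555/112.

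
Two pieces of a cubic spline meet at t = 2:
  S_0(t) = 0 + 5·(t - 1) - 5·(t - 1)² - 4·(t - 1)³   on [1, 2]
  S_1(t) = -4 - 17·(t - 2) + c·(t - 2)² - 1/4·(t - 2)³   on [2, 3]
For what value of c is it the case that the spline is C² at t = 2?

S_0''(t) = -10 - 24·(t - 1), so S_0''(2) = -34. On the right, S_1''(2) = 2c, so c = -17.

-17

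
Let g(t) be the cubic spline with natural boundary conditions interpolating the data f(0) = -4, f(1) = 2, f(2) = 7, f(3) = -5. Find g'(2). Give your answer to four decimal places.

-3.0667

Write M_i for g''(x_i). With h_i = 1, 1, 1 and divided differences Δ_i = 6, 5, -12, the continuity of g' gives the tridiagonal system
  1·M_0 + 4·M_1 + 1·M_2 = 6(Δ_1 - Δ_0) = -6
  1·M_1 + 4·M_2 + 1·M_3 = 6(Δ_2 - Δ_1) = -102
Natural end conditions: M_0 = M_3 = 0.
Solving the tridiagonal system: M_0 = 0, M_1 = 26/5, M_2 = -134/5, M_3 = 0.
On [2, 3], g'(t) = b_2 + 2c_2·(t - 2) + 3d_2·(t - 2)² with b_2 = Δ_2 - h_2(2M_2 + M_3)/6 = -46/15, c_2 = M_2/2 = -67/5, d_2 = (M_3 - M_2)/(6h_2) = 67/15. So g'(2) = -46/15.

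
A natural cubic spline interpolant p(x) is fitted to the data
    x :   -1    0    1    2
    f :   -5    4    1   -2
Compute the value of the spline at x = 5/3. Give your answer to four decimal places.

With σ_i denoting the second derivative at x_i, h_i = 1, 1, 1, and Δ_i = (y_(i+1) − y_i)/h_i = 9, -3, -3:
  1·σ_0 + 4·σ_1 + 1·σ_2 = 6(Δ_1 - Δ_0) = -72
  1·σ_1 + 4·σ_2 + 1·σ_3 = 6(Δ_2 - Δ_1) = 0
Natural end conditions: σ_0 = σ_3 = 0.
Solving the tridiagonal system: σ_0 = 0, σ_1 = -96/5, σ_2 = 24/5, σ_3 = 0.
On [1, 2], p(x) = 1 - 23/5·(x - 1) + 12/5·(x - 1)² - 4/5·(x - 1)³.
With (x - 1) = 2/3: p(5/3) = -167/135.

-1.2370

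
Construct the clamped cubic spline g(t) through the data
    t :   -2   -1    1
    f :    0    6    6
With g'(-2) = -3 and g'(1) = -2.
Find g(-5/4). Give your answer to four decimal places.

3.8906

With M_i denoting the second derivative at x_i, h_i = 1, 2, and Δ_i = (y_(i+1) − y_i)/h_i = 6, 0:
  1·M_0 + 6·M_1 + 2·M_2 = 6(Δ_1 - Δ_0) = -36
Clamped end conditions give two more equations: 2h_0·M_0 + h_0·M_1 = 6(Δ_0 - g'(-2)) = 54 and h_1·M_1 + 2h_1·M_2 = 6(g'(1) - Δ_1) = -12.
Solving the tridiagonal system: M_0 = 100/3, M_1 = -38/3, M_2 = 10/3.
On [-2, -1], g(t) = 0 - 3·(t + 2) + 50/3·(t + 2)² - 23/3·(t + 2)³.
With (t + 2) = 3/4: g(-5/4) = 249/64.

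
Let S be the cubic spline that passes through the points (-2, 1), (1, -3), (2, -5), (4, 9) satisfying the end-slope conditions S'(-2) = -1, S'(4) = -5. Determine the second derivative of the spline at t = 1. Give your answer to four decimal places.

-3.3333

With σ_i denoting the second derivative at x_i, h_i = 3, 1, 2, and Δ_i = (y_(i+1) − y_i)/h_i = -4/3, -2, 7:
  3·σ_0 + 8·σ_1 + 1·σ_2 = 6(Δ_1 - Δ_0) = -4
  1·σ_1 + 6·σ_2 + 2·σ_3 = 6(Δ_2 - Δ_1) = 54
Clamped end conditions give two more equations: 2h_0·σ_0 + h_0·σ_1 = 6(Δ_0 - S'(-2)) = -2 and h_2·σ_2 + 2h_2·σ_3 = 6(S'(4) - Δ_2) = -72.
Hence σ_0 = 4/3, σ_1 = -10/3, σ_2 = 56/3, σ_3 = -82/3.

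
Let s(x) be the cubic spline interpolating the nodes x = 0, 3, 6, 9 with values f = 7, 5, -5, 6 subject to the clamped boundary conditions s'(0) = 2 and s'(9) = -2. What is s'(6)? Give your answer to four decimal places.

1.7333

Let m_i = s''(x_i). Step sizes h_i = 3, 3, 3; slopes of the chords Δ_i = (y_(i+1) - y_i)/h_i = -2/3, -10/3, 11/3.
  3·m_0 + 12·m_1 + 3·m_2 = 6(Δ_1 - Δ_0) = -16
  3·m_1 + 12·m_2 + 3·m_3 = 6(Δ_2 - Δ_1) = 42
Clamped end conditions give two more equations: 2h_0·m_0 + h_0·m_1 = 6(Δ_0 - s'(0)) = -16 and h_2·m_2 + 2h_2·m_3 = 6(s'(9) - Δ_2) = -34.
Solving: m_0 = -62/45, m_1 = -116/45, m_2 = 286/45, m_3 = -398/45.
On [6, 9], s'(x) = b_2 + 2c_2·(x - 6) + 3d_2·(x - 6)² with b_2 = Δ_2 - h_2(2m_2 + m_3)/6 = 26/15, c_2 = m_2/2 = 143/45, d_2 = (m_3 - m_2)/(6h_2) = -38/45. So s'(6) = 26/15.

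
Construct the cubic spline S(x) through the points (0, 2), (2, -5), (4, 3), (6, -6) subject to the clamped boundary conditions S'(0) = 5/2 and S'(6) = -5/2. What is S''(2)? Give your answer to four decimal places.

12.3333

Let M_i = S''(x_i). Step sizes h_i = 2, 2, 2; slopes of the chords Δ_i = (y_(i+1) - y_i)/h_i = -7/2, 4, -9/2.
  2·M_0 + 8·M_1 + 2·M_2 = 6(Δ_1 - Δ_0) = 45
  2·M_1 + 8·M_2 + 2·M_3 = 6(Δ_2 - Δ_1) = -51
Clamped end conditions give two more equations: 2h_0·M_0 + h_0·M_1 = 6(Δ_0 - S'(0)) = -36 and h_2·M_2 + 2h_2·M_3 = 6(S'(6) - Δ_2) = 12.
Forward elimination and back-substitution give M_0 = -91/6, M_1 = 37/3, M_2 = -35/3, M_3 = 53/6.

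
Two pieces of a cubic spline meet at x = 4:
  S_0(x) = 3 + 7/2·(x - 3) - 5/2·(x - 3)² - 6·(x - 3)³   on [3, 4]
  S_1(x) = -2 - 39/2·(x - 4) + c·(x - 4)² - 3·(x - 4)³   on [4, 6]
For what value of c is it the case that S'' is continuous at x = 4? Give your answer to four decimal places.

S_0''(x) = -5 - 36·(x - 3), so S_0''(4) = -41. On the right, S_1''(4) = 2c, so c = -41/2.

-20.5000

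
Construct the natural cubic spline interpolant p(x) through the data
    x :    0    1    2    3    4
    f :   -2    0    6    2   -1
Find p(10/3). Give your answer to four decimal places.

0.6098

With m_i denoting the second derivative at x_i, h_i = 1, 1, 1, 1, and Δ_i = (y_(i+1) − y_i)/h_i = 2, 6, -4, -3:
  1·m_0 + 4·m_1 + 1·m_2 = 6(Δ_1 - Δ_0) = 24
  1·m_1 + 4·m_2 + 1·m_3 = 6(Δ_2 - Δ_1) = -60
  1·m_2 + 4·m_3 + 1·m_4 = 6(Δ_3 - Δ_2) = 6
Natural end conditions: m_0 = m_4 = 0.
Solving: m_0 = 0, m_1 = 303/28, m_2 = -135/7, m_3 = 177/28, m_4 = 0.
On [3, 4], p(x) = 2 - 143/28·(x - 3) + 177/56·(x - 3)² - 59/56·(x - 3)³.
With (x - 3) = 1/3: p(10/3) = 461/756.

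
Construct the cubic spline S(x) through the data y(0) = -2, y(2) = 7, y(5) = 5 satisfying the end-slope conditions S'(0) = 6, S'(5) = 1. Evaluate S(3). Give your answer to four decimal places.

Write M_i for S''(x_i). With h_i = 2, 3 and divided differences Δ_i = 9/2, -2/3, the continuity of S' gives the tridiagonal system
  2·M_0 + 10·M_1 + 3·M_2 = 6(Δ_1 - Δ_0) = -31
Clamped end conditions give two more equations: 2h_0·M_0 + h_0·M_1 = 6(Δ_0 - S'(0)) = -9 and h_1·M_1 + 2h_1·M_2 = 6(S'(5) - Δ_1) = 10.
Forward elimination and back-substitution give M_0 = -3/20, M_1 = -21/5, M_2 = 113/30.
On [2, 5], S(x) = 7 + 33/20·(x - 2) - 21/10·(x - 2)² + 239/540·(x - 2)³.
With (x - 2) = 1: S(3) = 944/135.

6.9926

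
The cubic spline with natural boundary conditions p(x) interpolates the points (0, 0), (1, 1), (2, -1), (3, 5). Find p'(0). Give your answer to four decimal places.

2.3333

Put m_i = p'' at the i-th knot. Here h = (1, 1, 1) and Δ = (1, -2, 6), so the interior equations h_(i-1)·m_(i-1) + 2(h_(i-1)+h_i)·m_i + h_i·m_(i+1) = 6(Δ_i − Δ_(i-1)) read
  1·m_0 + 4·m_1 + 1·m_2 = 6(Δ_1 - Δ_0) = -18
  1·m_1 + 4·m_2 + 1·m_3 = 6(Δ_2 - Δ_1) = 48
Natural end conditions: m_0 = m_3 = 0.
Solving: m_0 = 0, m_1 = -8, m_2 = 14, m_3 = 0.
On [0, 1], p'(x) = b_0 + 2c_0·x + 3d_0·x² with b_0 = Δ_0 - h_0(2m_0 + m_1)/6 = 7/3, c_0 = m_0/2 = 0, d_0 = (m_1 - m_0)/(6h_0) = -4/3. So p'(0) = 7/3.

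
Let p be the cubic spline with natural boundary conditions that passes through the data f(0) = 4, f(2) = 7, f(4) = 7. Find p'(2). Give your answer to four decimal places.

Let M_i = p''(x_i). Step sizes h_i = 2, 2; slopes of the chords Δ_i = (y_(i+1) - y_i)/h_i = 3/2, 0.
  2·M_0 + 8·M_1 + 2·M_2 = 6(Δ_1 - Δ_0) = -9
Natural end conditions: M_0 = M_2 = 0.
Solving the tridiagonal system: M_0 = 0, M_1 = -9/8, M_2 = 0.
On [2, 4], p'(x) = b_1 + 2c_1·(x - 2) + 3d_1·(x - 2)² with b_1 = Δ_1 - h_1(2M_1 + M_2)/6 = 3/4, c_1 = M_1/2 = -9/16, d_1 = (M_2 - M_1)/(6h_1) = 3/32. So p'(2) = 3/4.

0.7500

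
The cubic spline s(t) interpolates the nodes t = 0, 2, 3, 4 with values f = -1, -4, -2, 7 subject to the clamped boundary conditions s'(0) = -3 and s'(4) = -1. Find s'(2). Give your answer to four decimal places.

Let σ_i = s''(x_i). Step sizes h_i = 2, 1, 1; slopes of the chords Δ_i = (y_(i+1) - y_i)/h_i = -3/2, 2, 9.
  2·σ_0 + 6·σ_1 + 1·σ_2 = 6(Δ_1 - Δ_0) = 21
  1·σ_1 + 4·σ_2 + 1·σ_3 = 6(Δ_2 - Δ_1) = 42
Clamped end conditions give two more equations: 2h_0·σ_0 + h_0·σ_1 = 6(Δ_0 - s'(0)) = 9 and h_2·σ_2 + 2h_2·σ_3 = 6(s'(4) - Δ_2) = -60.
Solving: σ_0 = 59/22, σ_1 = -19/22, σ_2 = 229/11, σ_3 = -889/22.
On [2, 3], s'(t) = b_1 + 2c_1·(t - 2) + 3d_1·(t - 2)² with b_1 = Δ_1 - h_1(2σ_1 + σ_2)/6 = -13/11, c_1 = σ_1/2 = -19/44, d_1 = (σ_2 - σ_1)/(6h_1) = 159/44. So s'(2) = -13/11.

-1.1818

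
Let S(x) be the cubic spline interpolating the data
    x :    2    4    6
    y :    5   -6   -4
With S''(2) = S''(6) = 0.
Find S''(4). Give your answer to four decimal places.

Write M_i for S''(x_i). With h_i = 2, 2 and divided differences Δ_i = -11/2, 1, the continuity of S' gives the tridiagonal system
  2·M_0 + 8·M_1 + 2·M_2 = 6(Δ_1 - Δ_0) = 39
Natural end conditions: M_0 = M_2 = 0.
Hence M_0 = 0, M_1 = 39/8, M_2 = 0.

4.8750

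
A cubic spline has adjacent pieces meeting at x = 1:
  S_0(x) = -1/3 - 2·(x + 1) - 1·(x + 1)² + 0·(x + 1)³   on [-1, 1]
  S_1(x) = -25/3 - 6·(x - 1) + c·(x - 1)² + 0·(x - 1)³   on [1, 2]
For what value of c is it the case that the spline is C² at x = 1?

-1

S_0''(x) = -2 + 0·(x + 1), so S_0''(1) = -2. On the right, S_1''(1) = 2c, so c = -1.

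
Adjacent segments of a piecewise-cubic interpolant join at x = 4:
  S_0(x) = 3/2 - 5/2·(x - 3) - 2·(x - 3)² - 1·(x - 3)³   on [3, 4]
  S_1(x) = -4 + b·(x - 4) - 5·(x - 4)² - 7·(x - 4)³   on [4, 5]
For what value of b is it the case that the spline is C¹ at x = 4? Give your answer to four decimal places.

S_0'(x) = -5/2 - 4·(x - 3) - 3·(x - 3)², so S_0'(4) = -19/2. On the right, S_1'(4) = b, so b = -19/2.

-9.5000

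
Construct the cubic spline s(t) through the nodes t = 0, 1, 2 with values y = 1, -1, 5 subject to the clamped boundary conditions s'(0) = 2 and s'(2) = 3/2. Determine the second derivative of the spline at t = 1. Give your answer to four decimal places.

Put M_i = s'' at the i-th knot. Here h = (1, 1) and Δ = (-2, 6), so the interior equations h_(i-1)·M_(i-1) + 2(h_(i-1)+h_i)·M_i + h_i·M_(i+1) = 6(Δ_i − Δ_(i-1)) read
  1·M_0 + 4·M_1 + 1·M_2 = 6(Δ_1 - Δ_0) = 48
Clamped end conditions give two more equations: 2h_0·M_0 + h_0·M_1 = 6(Δ_0 - s'(0)) = -24 and h_1·M_1 + 2h_1·M_2 = 6(s'(2) - Δ_1) = -27.
Solving: M_0 = -97/4, M_1 = 49/2, M_2 = -103/4.

24.5000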